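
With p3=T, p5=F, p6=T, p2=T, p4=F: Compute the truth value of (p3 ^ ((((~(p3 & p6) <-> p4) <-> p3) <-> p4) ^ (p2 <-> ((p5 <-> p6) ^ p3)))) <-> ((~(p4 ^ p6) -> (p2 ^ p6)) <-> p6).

p3 & p6 = T & T = T
~(p3 & p6) = ~T = F
~(p3 & p6) <-> p4 = F <-> F = T
(~(p3 & p6) <-> p4) <-> p3 = T <-> T = T
((~(p3 & p6) <-> p4) <-> p3) <-> p4 = T <-> F = F
p5 <-> p6 = F <-> T = F
(p5 <-> p6) ^ p3 = F ^ T = T
p2 <-> ((p5 <-> p6) ^ p3) = T <-> T = T
(((~(p3 & p6) <-> p4) <-> p3) <-> p4) ^ (p2 <-> ((p5 <-> p6) ^ p3)) = F ^ T = T
p3 ^ ((((~(p3 & p6) <-> p4) <-> p3) <-> p4) ^ (p2 <-> ((p5 <-> p6) ^ p3))) = T ^ T = F
p4 ^ p6 = F ^ T = T
~(p4 ^ p6) = ~T = F
p2 ^ p6 = T ^ T = F
~(p4 ^ p6) -> (p2 ^ p6) = F -> F = T
(~(p4 ^ p6) -> (p2 ^ p6)) <-> p6 = T <-> T = T
(p3 ^ ((((~(p3 & p6) <-> p4) <-> p3) <-> p4) ^ (p2 <-> ((p5 <-> p6) ^ p3)))) <-> ((~(p4 ^ p6) -> (p2 ^ p6)) <-> p6) = F <-> T = F

F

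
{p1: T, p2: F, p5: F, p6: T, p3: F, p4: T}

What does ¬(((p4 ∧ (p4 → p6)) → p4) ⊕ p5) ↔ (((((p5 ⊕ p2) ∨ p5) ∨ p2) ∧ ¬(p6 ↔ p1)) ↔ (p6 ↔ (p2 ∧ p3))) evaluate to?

p4 → p6 = T → T = T
p4 ∧ (p4 → p6) = T ∧ T = T
(p4 ∧ (p4 → p6)) → p4 = T → T = T
((p4 ∧ (p4 → p6)) → p4) ⊕ p5 = T ⊕ F = T
¬(((p4 ∧ (p4 → p6)) → p4) ⊕ p5) = ¬T = F
p5 ⊕ p2 = F ⊕ F = F
(p5 ⊕ p2) ∨ p5 = F ∨ F = F
((p5 ⊕ p2) ∨ p5) ∨ p2 = F ∨ F = F
p6 ↔ p1 = T ↔ T = T
¬(p6 ↔ p1) = ¬T = F
(((p5 ⊕ p2) ∨ p5) ∨ p2) ∧ ¬(p6 ↔ p1) = F ∧ F = F
p2 ∧ p3 = F ∧ F = F
p6 ↔ (p2 ∧ p3) = T ↔ F = F
((((p5 ⊕ p2) ∨ p5) ∨ p2) ∧ ¬(p6 ↔ p1)) ↔ (p6 ↔ (p2 ∧ p3)) = F ↔ F = T
¬(((p4 ∧ (p4 → p6)) → p4) ⊕ p5) ↔ (((((p5 ⊕ p2) ∨ p5) ∨ p2) ∧ ¬(p6 ↔ p1)) ↔ (p6 ↔ (p2 ∧ p3))) = F ↔ T = F

F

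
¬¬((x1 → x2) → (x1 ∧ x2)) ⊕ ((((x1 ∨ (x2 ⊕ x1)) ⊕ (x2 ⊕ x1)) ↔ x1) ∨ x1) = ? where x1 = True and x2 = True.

False

x1 → x2 = True → True = True
x1 ∧ x2 = True ∧ True = True
(x1 → x2) → (x1 ∧ x2) = True → True = True
¬((x1 → x2) → (x1 ∧ x2)) = ¬True = False
¬¬((x1 → x2) → (x1 ∧ x2)) = ¬False = True
x2 ⊕ x1 = True ⊕ True = False
x1 ∨ (x2 ⊕ x1) = True ∨ False = True
x2 ⊕ x1 = True ⊕ True = False
(x1 ∨ (x2 ⊕ x1)) ⊕ (x2 ⊕ x1) = True ⊕ False = True
((x1 ∨ (x2 ⊕ x1)) ⊕ (x2 ⊕ x1)) ↔ x1 = True ↔ True = True
(((x1 ∨ (x2 ⊕ x1)) ⊕ (x2 ⊕ x1)) ↔ x1) ∨ x1 = True ∨ True = True
¬¬((x1 → x2) → (x1 ∧ x2)) ⊕ ((((x1 ∨ (x2 ⊕ x1)) ⊕ (x2 ⊕ x1)) ↔ x1) ∨ x1) = True ⊕ True = False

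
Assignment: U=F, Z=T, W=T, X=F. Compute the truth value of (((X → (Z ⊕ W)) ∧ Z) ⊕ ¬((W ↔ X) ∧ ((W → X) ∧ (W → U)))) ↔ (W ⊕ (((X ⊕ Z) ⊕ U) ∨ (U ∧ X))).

Z ⊕ W = T ⊕ T = F
X → (Z ⊕ W) = F → F = T
(X → (Z ⊕ W)) ∧ Z = T ∧ T = T
W ↔ X = T ↔ F = F
W → X = T → F = F
W → U = T → F = F
(W → X) ∧ (W → U) = F ∧ F = F
(W ↔ X) ∧ ((W → X) ∧ (W → U)) = F ∧ F = F
¬((W ↔ X) ∧ ((W → X) ∧ (W → U))) = ¬F = T
((X → (Z ⊕ W)) ∧ Z) ⊕ ¬((W ↔ X) ∧ ((W → X) ∧ (W → U))) = T ⊕ T = F
X ⊕ Z = F ⊕ T = T
(X ⊕ Z) ⊕ U = T ⊕ F = T
U ∧ X = F ∧ F = F
((X ⊕ Z) ⊕ U) ∨ (U ∧ X) = T ∨ F = T
W ⊕ (((X ⊕ Z) ⊕ U) ∨ (U ∧ X)) = T ⊕ T = F
(((X → (Z ⊕ W)) ∧ Z) ⊕ ¬((W ↔ X) ∧ ((W → X) ∧ (W → U)))) ↔ (W ⊕ (((X ⊕ Z) ⊕ U) ∨ (U ∧ X))) = F ↔ F = T

T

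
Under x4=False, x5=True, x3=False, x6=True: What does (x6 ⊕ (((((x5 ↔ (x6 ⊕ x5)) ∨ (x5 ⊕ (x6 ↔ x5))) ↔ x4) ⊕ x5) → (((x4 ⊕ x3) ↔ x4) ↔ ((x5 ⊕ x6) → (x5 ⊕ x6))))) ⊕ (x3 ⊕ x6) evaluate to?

Substituting x4=False, x5=True, x3=False, x6=True:
x6 ⊕ x5 = True ⊕ True = False
x5 ↔ (x6 ⊕ x5) = True ↔ False = False
x6 ↔ x5 = True ↔ True = True
x5 ⊕ (x6 ↔ x5) = True ⊕ True = False
(x5 ↔ (x6 ⊕ x5)) ∨ (x5 ⊕ (x6 ↔ x5)) = False ∨ False = False
((x5 ↔ (x6 ⊕ x5)) ∨ (x5 ⊕ (x6 ↔ x5))) ↔ x4 = False ↔ False = True
(((x5 ↔ (x6 ⊕ x5)) ∨ (x5 ⊕ (x6 ↔ x5))) ↔ x4) ⊕ x5 = True ⊕ True = False
x4 ⊕ x3 = False ⊕ False = False
(x4 ⊕ x3) ↔ x4 = False ↔ False = True
x5 ⊕ x6 = True ⊕ True = False
x5 ⊕ x6 = True ⊕ True = False
(x5 ⊕ x6) → (x5 ⊕ x6) = False → False = True
((x4 ⊕ x3) ↔ x4) ↔ ((x5 ⊕ x6) → (x5 ⊕ x6)) = True ↔ True = True
((((x5 ↔ (x6 ⊕ x5)) ∨ (x5 ⊕ (x6 ↔ x5))) ↔ x4) ⊕ x5) → (((x4 ⊕ x3) ↔ x4) ↔ ((x5 ⊕ x6) → (x5 ⊕ x6))) = False → True = True
x6 ⊕ (((((x5 ↔ (x6 ⊕ x5)) ∨ (x5 ⊕ (x6 ↔ x5))) ↔ x4) ⊕ x5) → (((x4 ⊕ x3) ↔ x4) ↔ ((x5 ⊕ x6) → (x5 ⊕ x6)))) = True ⊕ True = False
x3 ⊕ x6 = False ⊕ True = True
(x6 ⊕ (((((x5 ↔ (x6 ⊕ x5)) ∨ (x5 ⊕ (x6 ↔ x5))) ↔ x4) ⊕ x5) → (((x4 ⊕ x3) ↔ x4) ↔ ((x5 ⊕ x6) → (x5 ⊕ x6))))) ⊕ (x3 ⊕ x6) = False ⊕ True = True

True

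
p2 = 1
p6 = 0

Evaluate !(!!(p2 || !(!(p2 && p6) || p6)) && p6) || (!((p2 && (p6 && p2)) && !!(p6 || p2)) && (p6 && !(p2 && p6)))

1

p2 && p6 = 1 && 0 = 0
!(p2 && p6) = !0 = 1
!(p2 && p6) || p6 = 1 || 0 = 1
!(!(p2 && p6) || p6) = !1 = 0
p2 || !(!(p2 && p6) || p6) = 1 || 0 = 1
!(p2 || !(!(p2 && p6) || p6)) = !1 = 0
!!(p2 || !(!(p2 && p6) || p6)) = !0 = 1
!!(p2 || !(!(p2 && p6) || p6)) && p6 = 1 && 0 = 0
!(!!(p2 || !(!(p2 && p6) || p6)) && p6) = !0 = 1
p6 && p2 = 0 && 1 = 0
p2 && (p6 && p2) = 1 && 0 = 0
p6 || p2 = 0 || 1 = 1
!(p6 || p2) = !1 = 0
!!(p6 || p2) = !0 = 1
(p2 && (p6 && p2)) && !!(p6 || p2) = 0 && 1 = 0
!((p2 && (p6 && p2)) && !!(p6 || p2)) = !0 = 1
p2 && p6 = 1 && 0 = 0
!(p2 && p6) = !0 = 1
p6 && !(p2 && p6) = 0 && 1 = 0
!((p2 && (p6 && p2)) && !!(p6 || p2)) && (p6 && !(p2 && p6)) = 1 && 0 = 0
!(!!(p2 || !(!(p2 && p6) || p6)) && p6) || (!((p2 && (p6 && p2)) && !!(p6 || p2)) && (p6 && !(p2 && p6))) = 1 || 0 = 1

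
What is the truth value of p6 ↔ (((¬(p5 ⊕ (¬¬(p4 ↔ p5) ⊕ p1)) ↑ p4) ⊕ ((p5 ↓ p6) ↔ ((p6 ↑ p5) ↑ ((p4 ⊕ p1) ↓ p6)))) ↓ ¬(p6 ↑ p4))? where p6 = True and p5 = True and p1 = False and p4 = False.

False

Substituting p6=True, p5=True, p1=False, p4=False:
p4 ↔ p5 = False ↔ True = False
¬(p4 ↔ p5) = ¬False = True
¬¬(p4 ↔ p5) = ¬True = False
¬¬(p4 ↔ p5) ⊕ p1 = False ⊕ False = False
p5 ⊕ (¬¬(p4 ↔ p5) ⊕ p1) = True ⊕ False = True
¬(p5 ⊕ (¬¬(p4 ↔ p5) ⊕ p1)) = ¬True = False
¬(p5 ⊕ (¬¬(p4 ↔ p5) ⊕ p1)) ↑ p4 = False ↑ False = True
p5 ↓ p6 = True ↓ True = False
p6 ↑ p5 = True ↑ True = False
p4 ⊕ p1 = False ⊕ False = False
(p4 ⊕ p1) ↓ p6 = False ↓ True = False
(p6 ↑ p5) ↑ ((p4 ⊕ p1) ↓ p6) = False ↑ False = True
(p5 ↓ p6) ↔ ((p6 ↑ p5) ↑ ((p4 ⊕ p1) ↓ p6)) = False ↔ True = False
(¬(p5 ⊕ (¬¬(p4 ↔ p5) ⊕ p1)) ↑ p4) ⊕ ((p5 ↓ p6) ↔ ((p6 ↑ p5) ↑ ((p4 ⊕ p1) ↓ p6))) = True ⊕ False = True
p6 ↑ p4 = True ↑ False = True
¬(p6 ↑ p4) = ¬True = False
((¬(p5 ⊕ (¬¬(p4 ↔ p5) ⊕ p1)) ↑ p4) ⊕ ((p5 ↓ p6) ↔ ((p6 ↑ p5) ↑ ((p4 ⊕ p1) ↓ p6)))) ↓ ¬(p6 ↑ p4) = True ↓ False = False
p6 ↔ (((¬(p5 ⊕ (¬¬(p4 ↔ p5) ⊕ p1)) ↑ p4) ⊕ ((p5 ↓ p6) ↔ ((p6 ↑ p5) ↑ ((p4 ⊕ p1) ↓ p6)))) ↓ ¬(p6 ↑ p4)) = True ↔ False = False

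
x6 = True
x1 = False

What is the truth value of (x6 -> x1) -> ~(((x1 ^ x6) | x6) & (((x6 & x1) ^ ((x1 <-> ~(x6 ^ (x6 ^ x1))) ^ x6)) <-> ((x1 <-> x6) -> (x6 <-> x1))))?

x6 -> x1 = True -> False = False
x1 ^ x6 = False ^ True = True
(x1 ^ x6) | x6 = True | True = True
x6 & x1 = True & False = False
x6 ^ x1 = True ^ False = True
x6 ^ (x6 ^ x1) = True ^ True = False
~(x6 ^ (x6 ^ x1)) = ~False = True
x1 <-> ~(x6 ^ (x6 ^ x1)) = False <-> True = False
(x1 <-> ~(x6 ^ (x6 ^ x1))) ^ x6 = False ^ True = True
(x6 & x1) ^ ((x1 <-> ~(x6 ^ (x6 ^ x1))) ^ x6) = False ^ True = True
x1 <-> x6 = False <-> True = False
x6 <-> x1 = True <-> False = False
(x1 <-> x6) -> (x6 <-> x1) = False -> False = True
((x6 & x1) ^ ((x1 <-> ~(x6 ^ (x6 ^ x1))) ^ x6)) <-> ((x1 <-> x6) -> (x6 <-> x1)) = True <-> True = True
((x1 ^ x6) | x6) & (((x6 & x1) ^ ((x1 <-> ~(x6 ^ (x6 ^ x1))) ^ x6)) <-> ((x1 <-> x6) -> (x6 <-> x1))) = True & True = True
~(((x1 ^ x6) | x6) & (((x6 & x1) ^ ((x1 <-> ~(x6 ^ (x6 ^ x1))) ^ x6)) <-> ((x1 <-> x6) -> (x6 <-> x1)))) = ~True = False
(x6 -> x1) -> ~(((x1 ^ x6) | x6) & (((x6 & x1) ^ ((x1 <-> ~(x6 ^ (x6 ^ x1))) ^ x6)) <-> ((x1 <-> x6) -> (x6 <-> x1)))) = False -> False = True

True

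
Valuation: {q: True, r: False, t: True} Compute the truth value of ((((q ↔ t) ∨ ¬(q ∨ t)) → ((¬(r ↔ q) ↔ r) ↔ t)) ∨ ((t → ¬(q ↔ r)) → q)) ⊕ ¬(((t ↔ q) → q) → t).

True

q ↔ t = True ↔ True = True
q ∨ t = True ∨ True = True
¬(q ∨ t) = ¬True = False
(q ↔ t) ∨ ¬(q ∨ t) = True ∨ False = True
r ↔ q = False ↔ True = False
¬(r ↔ q) = ¬False = True
¬(r ↔ q) ↔ r = True ↔ False = False
(¬(r ↔ q) ↔ r) ↔ t = False ↔ True = False
((q ↔ t) ∨ ¬(q ∨ t)) → ((¬(r ↔ q) ↔ r) ↔ t) = True → False = False
q ↔ r = True ↔ False = False
¬(q ↔ r) = ¬False = True
t → ¬(q ↔ r) = True → True = True
(t → ¬(q ↔ r)) → q = True → True = True
(((q ↔ t) ∨ ¬(q ∨ t)) → ((¬(r ↔ q) ↔ r) ↔ t)) ∨ ((t → ¬(q ↔ r)) → q) = False ∨ True = True
t ↔ q = True ↔ True = True
(t ↔ q) → q = True → True = True
((t ↔ q) → q) → t = True → True = True
¬(((t ↔ q) → q) → t) = ¬True = False
((((q ↔ t) ∨ ¬(q ∨ t)) → ((¬(r ↔ q) ↔ r) ↔ t)) ∨ ((t → ¬(q ↔ r)) → q)) ⊕ ¬(((t ↔ q) → q) → t) = True ⊕ False = True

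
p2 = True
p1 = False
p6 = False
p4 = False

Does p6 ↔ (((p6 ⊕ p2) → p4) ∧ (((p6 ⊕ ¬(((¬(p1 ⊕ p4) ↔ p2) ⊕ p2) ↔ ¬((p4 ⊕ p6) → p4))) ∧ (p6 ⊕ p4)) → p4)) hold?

Substituting p2=True, p1=False, p6=False, p4=False:
p6 ⊕ p2 = False ⊕ True = True
(p6 ⊕ p2) → p4 = True → False = False
p1 ⊕ p4 = False ⊕ False = False
¬(p1 ⊕ p4) = ¬False = True
¬(p1 ⊕ p4) ↔ p2 = True ↔ True = True
(¬(p1 ⊕ p4) ↔ p2) ⊕ p2 = True ⊕ True = False
p4 ⊕ p6 = False ⊕ False = False
(p4 ⊕ p6) → p4 = False → False = True
¬((p4 ⊕ p6) → p4) = ¬True = False
((¬(p1 ⊕ p4) ↔ p2) ⊕ p2) ↔ ¬((p4 ⊕ p6) → p4) = False ↔ False = True
¬(((¬(p1 ⊕ p4) ↔ p2) ⊕ p2) ↔ ¬((p4 ⊕ p6) → p4)) = ¬True = False
p6 ⊕ ¬(((¬(p1 ⊕ p4) ↔ p2) ⊕ p2) ↔ ¬((p4 ⊕ p6) → p4)) = False ⊕ False = False
p6 ⊕ p4 = False ⊕ False = False
(p6 ⊕ ¬(((¬(p1 ⊕ p4) ↔ p2) ⊕ p2) ↔ ¬((p4 ⊕ p6) → p4))) ∧ (p6 ⊕ p4) = False ∧ False = False
((p6 ⊕ ¬(((¬(p1 ⊕ p4) ↔ p2) ⊕ p2) ↔ ¬((p4 ⊕ p6) → p4))) ∧ (p6 ⊕ p4)) → p4 = False → False = True
((p6 ⊕ p2) → p4) ∧ (((p6 ⊕ ¬(((¬(p1 ⊕ p4) ↔ p2) ⊕ p2) ↔ ¬((p4 ⊕ p6) → p4))) ∧ (p6 ⊕ p4)) → p4) = False ∧ True = False
p6 ↔ (((p6 ⊕ p2) → p4) ∧ (((p6 ⊕ ¬(((¬(p1 ⊕ p4) ↔ p2) ⊕ p2) ↔ ¬((p4 ⊕ p6) → p4))) ∧ (p6 ⊕ p4)) → p4)) = False ↔ False = True

True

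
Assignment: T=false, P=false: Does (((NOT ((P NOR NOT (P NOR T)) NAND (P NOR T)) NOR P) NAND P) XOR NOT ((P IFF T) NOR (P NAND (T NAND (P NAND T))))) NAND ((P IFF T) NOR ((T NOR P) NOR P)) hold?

Substituting T=false, P=false:
P NOR T = false NOR false = true
NOT (P NOR T) = NOT true = false
P NOR NOT (P NOR T) = false NOR false = true
P NOR T = false NOR false = true
(P NOR NOT (P NOR T)) NAND (P NOR T) = true NAND true = false
NOT ((P NOR NOT (P NOR T)) NAND (P NOR T)) = NOT false = true
NOT ((P NOR NOT (P NOR T)) NAND (P NOR T)) NOR P = true NOR false = false
(NOT ((P NOR NOT (P NOR T)) NAND (P NOR T)) NOR P) NAND P = false NAND false = true
P IFF T = false IFF false = true
P NAND T = false NAND false = true
T NAND (P NAND T) = false NAND true = true
P NAND (T NAND (P NAND T)) = false NAND true = true
(P IFF T) NOR (P NAND (T NAND (P NAND T))) = true NOR true = false
NOT ((P IFF T) NOR (P NAND (T NAND (P NAND T)))) = NOT false = true
((NOT ((P NOR NOT (P NOR T)) NAND (P NOR T)) NOR P) NAND P) XOR NOT ((P IFF T) NOR (P NAND (T NAND (P NAND T)))) = true XOR true = false
P IFF T = false IFF false = true
T NOR P = false NOR false = true
(T NOR P) NOR P = true NOR false = false
(P IFF T) NOR ((T NOR P) NOR P) = true NOR false = false
(((NOT ((P NOR NOT (P NOR T)) NAND (P NOR T)) NOR P) NAND P) XOR NOT ((P IFF T) NOR (P NAND (T NAND (P NAND T))))) NAND ((P IFF T) NOR ((T NOR P) NOR P)) = false NAND false = true

true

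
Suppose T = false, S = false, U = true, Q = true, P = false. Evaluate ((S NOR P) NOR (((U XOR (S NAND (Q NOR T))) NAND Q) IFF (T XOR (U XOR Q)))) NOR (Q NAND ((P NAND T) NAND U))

S NOR P = false NOR false = true
Q NOR T = true NOR false = false
S NAND (Q NOR T) = false NAND false = true
U XOR (S NAND (Q NOR T)) = true XOR true = false
(U XOR (S NAND (Q NOR T))) NAND Q = false NAND true = true
U XOR Q = true XOR true = false
T XOR (U XOR Q) = false XOR false = false
((U XOR (S NAND (Q NOR T))) NAND Q) IFF (T XOR (U XOR Q)) = true IFF false = false
(S NOR P) NOR (((U XOR (S NAND (Q NOR T))) NAND Q) IFF (T XOR (U XOR Q))) = true NOR false = false
P NAND T = false NAND false = true
(P NAND T) NAND U = true NAND true = false
Q NAND ((P NAND T) NAND U) = true NAND false = true
((S NOR P) NOR (((U XOR (S NAND (Q NOR T))) NAND Q) IFF (T XOR (U XOR Q)))) NOR (Q NAND ((P NAND T) NAND U)) = false NOR true = false

false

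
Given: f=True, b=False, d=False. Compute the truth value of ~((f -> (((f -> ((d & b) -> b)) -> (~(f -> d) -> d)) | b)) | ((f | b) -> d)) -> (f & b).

d & b = False & False = False
(d & b) -> b = False -> False = True
f -> ((d & b) -> b) = True -> True = True
f -> d = True -> False = False
~(f -> d) = ~False = True
~(f -> d) -> d = True -> False = False
(f -> ((d & b) -> b)) -> (~(f -> d) -> d) = True -> False = False
((f -> ((d & b) -> b)) -> (~(f -> d) -> d)) | b = False | False = False
f -> (((f -> ((d & b) -> b)) -> (~(f -> d) -> d)) | b) = True -> False = False
f | b = True | False = True
(f | b) -> d = True -> False = False
(f -> (((f -> ((d & b) -> b)) -> (~(f -> d) -> d)) | b)) | ((f | b) -> d) = False | False = False
~((f -> (((f -> ((d & b) -> b)) -> (~(f -> d) -> d)) | b)) | ((f | b) -> d)) = ~False = True
f & b = True & False = False
~((f -> (((f -> ((d & b) -> b)) -> (~(f -> d) -> d)) | b)) | ((f | b) -> d)) -> (f & b) = True -> False = False

False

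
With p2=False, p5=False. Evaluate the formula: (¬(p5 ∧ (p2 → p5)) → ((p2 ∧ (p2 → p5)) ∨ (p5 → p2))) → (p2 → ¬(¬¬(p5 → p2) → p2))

True

p2 → p5 = False → False = True
p5 ∧ (p2 → p5) = False ∧ True = False
¬(p5 ∧ (p2 → p5)) = ¬False = True
p2 → p5 = False → False = True
p2 ∧ (p2 → p5) = False ∧ True = False
p5 → p2 = False → False = True
(p2 ∧ (p2 → p5)) ∨ (p5 → p2) = False ∨ True = True
¬(p5 ∧ (p2 → p5)) → ((p2 ∧ (p2 → p5)) ∨ (p5 → p2)) = True → True = True
p5 → p2 = False → False = True
¬(p5 → p2) = ¬True = False
¬¬(p5 → p2) = ¬False = True
¬¬(p5 → p2) → p2 = True → False = False
¬(¬¬(p5 → p2) → p2) = ¬False = True
p2 → ¬(¬¬(p5 → p2) → p2) = False → True = True
(¬(p5 ∧ (p2 → p5)) → ((p2 ∧ (p2 → p5)) ∨ (p5 → p2))) → (p2 → ¬(¬¬(p5 → p2) → p2)) = True → True = True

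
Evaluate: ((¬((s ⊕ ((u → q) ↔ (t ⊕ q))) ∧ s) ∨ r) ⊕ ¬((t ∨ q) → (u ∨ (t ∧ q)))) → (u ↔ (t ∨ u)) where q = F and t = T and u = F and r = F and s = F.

T

u → q = F → F = T
t ⊕ q = T ⊕ F = T
(u → q) ↔ (t ⊕ q) = T ↔ T = T
s ⊕ ((u → q) ↔ (t ⊕ q)) = F ⊕ T = T
(s ⊕ ((u → q) ↔ (t ⊕ q))) ∧ s = T ∧ F = F
¬((s ⊕ ((u → q) ↔ (t ⊕ q))) ∧ s) = ¬F = T
¬((s ⊕ ((u → q) ↔ (t ⊕ q))) ∧ s) ∨ r = T ∨ F = T
t ∨ q = T ∨ F = T
t ∧ q = T ∧ F = F
u ∨ (t ∧ q) = F ∨ F = F
(t ∨ q) → (u ∨ (t ∧ q)) = T → F = F
¬((t ∨ q) → (u ∨ (t ∧ q))) = ¬F = T
(¬((s ⊕ ((u → q) ↔ (t ⊕ q))) ∧ s) ∨ r) ⊕ ¬((t ∨ q) → (u ∨ (t ∧ q))) = T ⊕ T = F
t ∨ u = T ∨ F = T
u ↔ (t ∨ u) = F ↔ T = F
((¬((s ⊕ ((u → q) ↔ (t ⊕ q))) ∧ s) ∨ r) ⊕ ¬((t ∨ q) → (u ∨ (t ∧ q)))) → (u ↔ (t ∨ u)) = F → F = T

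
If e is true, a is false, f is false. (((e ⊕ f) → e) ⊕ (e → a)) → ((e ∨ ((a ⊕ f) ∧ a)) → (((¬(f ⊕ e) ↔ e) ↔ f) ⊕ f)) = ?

True

e ⊕ f = True ⊕ False = True
(e ⊕ f) → e = True → True = True
e → a = True → False = False
((e ⊕ f) → e) ⊕ (e → a) = True ⊕ False = True
a ⊕ f = False ⊕ False = False
(a ⊕ f) ∧ a = False ∧ False = False
e ∨ ((a ⊕ f) ∧ a) = True ∨ False = True
f ⊕ e = False ⊕ True = True
¬(f ⊕ e) = ¬True = False
¬(f ⊕ e) ↔ e = False ↔ True = False
(¬(f ⊕ e) ↔ e) ↔ f = False ↔ False = True
((¬(f ⊕ e) ↔ e) ↔ f) ⊕ f = True ⊕ False = True
(e ∨ ((a ⊕ f) ∧ a)) → (((¬(f ⊕ e) ↔ e) ↔ f) ⊕ f) = True → True = True
(((e ⊕ f) → e) ⊕ (e → a)) → ((e ∨ ((a ⊕ f) ∧ a)) → (((¬(f ⊕ e) ↔ e) ↔ f) ⊕ f)) = True → True = True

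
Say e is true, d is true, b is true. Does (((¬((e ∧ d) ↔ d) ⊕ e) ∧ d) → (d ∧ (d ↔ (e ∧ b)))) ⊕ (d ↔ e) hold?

e ∧ d = T ∧ T = T
(e ∧ d) ↔ d = T ↔ T = T
¬((e ∧ d) ↔ d) = ¬T = F
¬((e ∧ d) ↔ d) ⊕ e = F ⊕ T = T
(¬((e ∧ d) ↔ d) ⊕ e) ∧ d = T ∧ T = T
e ∧ b = T ∧ T = T
d ↔ (e ∧ b) = T ↔ T = T
d ∧ (d ↔ (e ∧ b)) = T ∧ T = T
((¬((e ∧ d) ↔ d) ⊕ e) ∧ d) → (d ∧ (d ↔ (e ∧ b))) = T → T = T
d ↔ e = T ↔ T = T
(((¬((e ∧ d) ↔ d) ⊕ e) ∧ d) → (d ∧ (d ↔ (e ∧ b)))) ⊕ (d ↔ e) = T ⊕ T = F

F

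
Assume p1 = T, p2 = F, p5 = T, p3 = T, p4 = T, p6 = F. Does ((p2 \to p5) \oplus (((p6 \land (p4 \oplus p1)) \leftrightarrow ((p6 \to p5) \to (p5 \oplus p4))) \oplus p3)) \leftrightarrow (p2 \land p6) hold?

F

p2 \to p5 = F \to T = T
p4 \oplus p1 = T \oplus T = F
p6 \land (p4 \oplus p1) = F \land F = F
p6 \to p5 = F \to T = T
p5 \oplus p4 = T \oplus T = F
(p6 \to p5) \to (p5 \oplus p4) = T \to F = F
(p6 \land (p4 \oplus p1)) \leftrightarrow ((p6 \to p5) \to (p5 \oplus p4)) = F \leftrightarrow F = T
((p6 \land (p4 \oplus p1)) \leftrightarrow ((p6 \to p5) \to (p5 \oplus p4))) \oplus p3 = T \oplus T = F
(p2 \to p5) \oplus (((p6 \land (p4 \oplus p1)) \leftrightarrow ((p6 \to p5) \to (p5 \oplus p4))) \oplus p3) = T \oplus F = T
p2 \land p6 = F \land F = F
((p2 \to p5) \oplus (((p6 \land (p4 \oplus p1)) \leftrightarrow ((p6 \to p5) \to (p5 \oplus p4))) \oplus p3)) \leftrightarrow (p2 \land p6) = T \leftrightarrow F = F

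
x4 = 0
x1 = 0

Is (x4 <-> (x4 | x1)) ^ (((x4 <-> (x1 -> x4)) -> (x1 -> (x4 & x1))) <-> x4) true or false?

Substituting x4=0, x1=0:
x4 | x1 = 0 | 0 = 0
x4 <-> (x4 | x1) = 0 <-> 0 = 1
x1 -> x4 = 0 -> 0 = 1
x4 <-> (x1 -> x4) = 0 <-> 1 = 0
x4 & x1 = 0 & 0 = 0
x1 -> (x4 & x1) = 0 -> 0 = 1
(x4 <-> (x1 -> x4)) -> (x1 -> (x4 & x1)) = 0 -> 1 = 1
((x4 <-> (x1 -> x4)) -> (x1 -> (x4 & x1))) <-> x4 = 1 <-> 0 = 0
(x4 <-> (x4 | x1)) ^ (((x4 <-> (x1 -> x4)) -> (x1 -> (x4 & x1))) <-> x4) = 1 ^ 0 = 1

1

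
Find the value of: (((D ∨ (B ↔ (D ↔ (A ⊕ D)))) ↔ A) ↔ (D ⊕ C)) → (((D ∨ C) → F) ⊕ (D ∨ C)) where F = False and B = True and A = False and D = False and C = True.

True

A ⊕ D = False ⊕ False = False
D ↔ (A ⊕ D) = False ↔ False = True
B ↔ (D ↔ (A ⊕ D)) = True ↔ True = True
D ∨ (B ↔ (D ↔ (A ⊕ D))) = False ∨ True = True
(D ∨ (B ↔ (D ↔ (A ⊕ D)))) ↔ A = True ↔ False = False
D ⊕ C = False ⊕ True = True
((D ∨ (B ↔ (D ↔ (A ⊕ D)))) ↔ A) ↔ (D ⊕ C) = False ↔ True = False
D ∨ C = False ∨ True = True
(D ∨ C) → F = True → False = False
D ∨ C = False ∨ True = True
((D ∨ C) → F) ⊕ (D ∨ C) = False ⊕ True = True
(((D ∨ (B ↔ (D ↔ (A ⊕ D)))) ↔ A) ↔ (D ⊕ C)) → (((D ∨ C) → F) ⊕ (D ∨ C)) = False → True = True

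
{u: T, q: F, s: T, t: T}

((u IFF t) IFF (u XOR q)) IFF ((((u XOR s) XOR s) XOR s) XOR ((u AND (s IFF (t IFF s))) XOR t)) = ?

F

u IFF t = T IFF T = T
u XOR q = T XOR F = T
(u IFF t) IFF (u XOR q) = T IFF T = T
u XOR s = T XOR T = F
(u XOR s) XOR s = F XOR T = T
((u XOR s) XOR s) XOR s = T XOR T = F
t IFF s = T IFF T = T
s IFF (t IFF s) = T IFF T = T
u AND (s IFF (t IFF s)) = T AND T = T
(u AND (s IFF (t IFF s))) XOR t = T XOR T = F
(((u XOR s) XOR s) XOR s) XOR ((u AND (s IFF (t IFF s))) XOR t) = F XOR F = F
((u IFF t) IFF (u XOR q)) IFF ((((u XOR s) XOR s) XOR s) XOR ((u AND (s IFF (t IFF s))) XOR t)) = T IFF F = F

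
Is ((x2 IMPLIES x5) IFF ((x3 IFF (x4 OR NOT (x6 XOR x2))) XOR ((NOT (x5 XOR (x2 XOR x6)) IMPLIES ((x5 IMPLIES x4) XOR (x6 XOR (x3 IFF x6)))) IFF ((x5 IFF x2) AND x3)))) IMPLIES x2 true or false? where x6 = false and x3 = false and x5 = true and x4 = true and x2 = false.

true

x2 IMPLIES x5 = false IMPLIES true = true
x6 XOR x2 = false XOR false = false
NOT (x6 XOR x2) = NOT false = true
x4 OR NOT (x6 XOR x2) = true OR true = true
x3 IFF (x4 OR NOT (x6 XOR x2)) = false IFF true = false
x2 XOR x6 = false XOR false = false
x5 XOR (x2 XOR x6) = true XOR false = true
NOT (x5 XOR (x2 XOR x6)) = NOT true = false
x5 IMPLIES x4 = true IMPLIES true = true
x3 IFF x6 = false IFF false = true
x6 XOR (x3 IFF x6) = false XOR true = true
(x5 IMPLIES x4) XOR (x6 XOR (x3 IFF x6)) = true XOR true = false
NOT (x5 XOR (x2 XOR x6)) IMPLIES ((x5 IMPLIES x4) XOR (x6 XOR (x3 IFF x6))) = false IMPLIES false = true
x5 IFF x2 = true IFF false = false
(x5 IFF x2) AND x3 = false AND false = false
(NOT (x5 XOR (x2 XOR x6)) IMPLIES ((x5 IMPLIES x4) XOR (x6 XOR (x3 IFF x6)))) IFF ((x5 IFF x2) AND x3) = true IFF false = false
(x3 IFF (x4 OR NOT (x6 XOR x2))) XOR ((NOT (x5 XOR (x2 XOR x6)) IMPLIES ((x5 IMPLIES x4) XOR (x6 XOR (x3 IFF x6)))) IFF ((x5 IFF x2) AND x3)) = false XOR false = false
(x2 IMPLIES x5) IFF ((x3 IFF (x4 OR NOT (x6 XOR x2))) XOR ((NOT (x5 XOR (x2 XOR x6)) IMPLIES ((x5 IMPLIES x4) XOR (x6 XOR (x3 IFF x6)))) IFF ((x5 IFF x2) AND x3))) = true IFF false = false
((x2 IMPLIES x5) IFF ((x3 IFF (x4 OR NOT (x6 XOR x2))) XOR ((NOT (x5 XOR (x2 XOR x6)) IMPLIES ((x5 IMPLIES x4) XOR (x6 XOR (x3 IFF x6)))) IFF ((x5 IFF x2) AND x3)))) IMPLIES x2 = false IMPLIES false = true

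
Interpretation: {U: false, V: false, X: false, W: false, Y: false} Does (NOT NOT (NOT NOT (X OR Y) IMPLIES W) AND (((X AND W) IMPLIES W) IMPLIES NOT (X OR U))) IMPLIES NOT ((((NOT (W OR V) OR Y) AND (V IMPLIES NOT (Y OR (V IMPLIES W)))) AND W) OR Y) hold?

true

Substituting U=false, V=false, X=false, W=false, Y=false:
X OR Y = false OR false = false
NOT (X OR Y) = NOT false = true
NOT NOT (X OR Y) = NOT true = false
NOT NOT (X OR Y) IMPLIES W = false IMPLIES false = true
NOT (NOT NOT (X OR Y) IMPLIES W) = NOT true = false
NOT NOT (NOT NOT (X OR Y) IMPLIES W) = NOT false = true
X AND W = false AND false = false
(X AND W) IMPLIES W = false IMPLIES false = true
X OR U = false OR false = false
NOT (X OR U) = NOT false = true
((X AND W) IMPLIES W) IMPLIES NOT (X OR U) = true IMPLIES true = true
NOT NOT (NOT NOT (X OR Y) IMPLIES W) AND (((X AND W) IMPLIES W) IMPLIES NOT (X OR U)) = true AND true = true
W OR V = false OR false = false
NOT (W OR V) = NOT false = true
NOT (W OR V) OR Y = true OR false = true
V IMPLIES W = false IMPLIES false = true
Y OR (V IMPLIES W) = false OR true = true
NOT (Y OR (V IMPLIES W)) = NOT true = false
V IMPLIES NOT (Y OR (V IMPLIES W)) = false IMPLIES false = true
(NOT (W OR V) OR Y) AND (V IMPLIES NOT (Y OR (V IMPLIES W))) = true AND true = true
((NOT (W OR V) OR Y) AND (V IMPLIES NOT (Y OR (V IMPLIES W)))) AND W = true AND false = false
(((NOT (W OR V) OR Y) AND (V IMPLIES NOT (Y OR (V IMPLIES W)))) AND W) OR Y = false OR false = false
NOT ((((NOT (W OR V) OR Y) AND (V IMPLIES NOT (Y OR (V IMPLIES W)))) AND W) OR Y) = NOT false = true
(NOT NOT (NOT NOT (X OR Y) IMPLIES W) AND (((X AND W) IMPLIES W) IMPLIES NOT (X OR U))) IMPLIES NOT ((((NOT (W OR V) OR Y) AND (V IMPLIES NOT (Y OR (V IMPLIES W)))) AND W) OR Y) = true IMPLIES true = true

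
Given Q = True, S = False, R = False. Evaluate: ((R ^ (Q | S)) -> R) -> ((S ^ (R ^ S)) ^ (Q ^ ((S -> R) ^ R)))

True

Q | S = True | False = True
R ^ (Q | S) = False ^ True = True
(R ^ (Q | S)) -> R = True -> False = False
R ^ S = False ^ False = False
S ^ (R ^ S) = False ^ False = False
S -> R = False -> False = True
(S -> R) ^ R = True ^ False = True
Q ^ ((S -> R) ^ R) = True ^ True = False
(S ^ (R ^ S)) ^ (Q ^ ((S -> R) ^ R)) = False ^ False = False
((R ^ (Q | S)) -> R) -> ((S ^ (R ^ S)) ^ (Q ^ ((S -> R) ^ R))) = False -> False = True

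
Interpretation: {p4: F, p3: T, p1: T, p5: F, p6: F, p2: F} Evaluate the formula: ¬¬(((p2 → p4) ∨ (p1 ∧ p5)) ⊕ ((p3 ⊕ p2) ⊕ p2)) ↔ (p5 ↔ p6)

Substituting p4=F, p3=T, p1=T, p5=F, p6=F, p2=F:
p2 → p4 = F → F = T
p1 ∧ p5 = T ∧ F = F
(p2 → p4) ∨ (p1 ∧ p5) = T ∨ F = T
p3 ⊕ p2 = T ⊕ F = T
(p3 ⊕ p2) ⊕ p2 = T ⊕ F = T
((p2 → p4) ∨ (p1 ∧ p5)) ⊕ ((p3 ⊕ p2) ⊕ p2) = T ⊕ T = F
¬(((p2 → p4) ∨ (p1 ∧ p5)) ⊕ ((p3 ⊕ p2) ⊕ p2)) = ¬F = T
¬¬(((p2 → p4) ∨ (p1 ∧ p5)) ⊕ ((p3 ⊕ p2) ⊕ p2)) = ¬T = F
p5 ↔ p6 = F ↔ F = T
¬¬(((p2 → p4) ∨ (p1 ∧ p5)) ⊕ ((p3 ⊕ p2) ⊕ p2)) ↔ (p5 ↔ p6) = F ↔ T = F

F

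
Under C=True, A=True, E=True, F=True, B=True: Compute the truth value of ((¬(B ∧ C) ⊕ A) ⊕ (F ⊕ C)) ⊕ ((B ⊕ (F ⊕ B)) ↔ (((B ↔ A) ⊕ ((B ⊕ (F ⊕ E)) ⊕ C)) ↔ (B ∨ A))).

B ∧ C = True ∧ True = True
¬(B ∧ C) = ¬True = False
¬(B ∧ C) ⊕ A = False ⊕ True = True
F ⊕ C = True ⊕ True = False
(¬(B ∧ C) ⊕ A) ⊕ (F ⊕ C) = True ⊕ False = True
F ⊕ B = True ⊕ True = False
B ⊕ (F ⊕ B) = True ⊕ False = True
B ↔ A = True ↔ True = True
F ⊕ E = True ⊕ True = False
B ⊕ (F ⊕ E) = True ⊕ False = True
(B ⊕ (F ⊕ E)) ⊕ C = True ⊕ True = False
(B ↔ A) ⊕ ((B ⊕ (F ⊕ E)) ⊕ C) = True ⊕ False = True
B ∨ A = True ∨ True = True
((B ↔ A) ⊕ ((B ⊕ (F ⊕ E)) ⊕ C)) ↔ (B ∨ A) = True ↔ True = True
(B ⊕ (F ⊕ B)) ↔ (((B ↔ A) ⊕ ((B ⊕ (F ⊕ E)) ⊕ C)) ↔ (B ∨ A)) = True ↔ True = True
((¬(B ∧ C) ⊕ A) ⊕ (F ⊕ C)) ⊕ ((B ⊕ (F ⊕ B)) ↔ (((B ↔ A) ⊕ ((B ⊕ (F ⊕ E)) ⊕ C)) ↔ (B ∨ A))) = True ⊕ True = False

False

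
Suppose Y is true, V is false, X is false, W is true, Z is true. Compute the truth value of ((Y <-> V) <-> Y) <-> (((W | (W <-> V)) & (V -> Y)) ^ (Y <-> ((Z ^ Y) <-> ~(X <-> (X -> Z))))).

Y <-> V = 1 <-> 0 = 0
(Y <-> V) <-> Y = 0 <-> 1 = 0
W <-> V = 1 <-> 0 = 0
W | (W <-> V) = 1 | 0 = 1
V -> Y = 0 -> 1 = 1
(W | (W <-> V)) & (V -> Y) = 1 & 1 = 1
Z ^ Y = 1 ^ 1 = 0
X -> Z = 0 -> 1 = 1
X <-> (X -> Z) = 0 <-> 1 = 0
~(X <-> (X -> Z)) = ~0 = 1
(Z ^ Y) <-> ~(X <-> (X -> Z)) = 0 <-> 1 = 0
Y <-> ((Z ^ Y) <-> ~(X <-> (X -> Z))) = 1 <-> 0 = 0
((W | (W <-> V)) & (V -> Y)) ^ (Y <-> ((Z ^ Y) <-> ~(X <-> (X -> Z)))) = 1 ^ 0 = 1
((Y <-> V) <-> Y) <-> (((W | (W <-> V)) & (V -> Y)) ^ (Y <-> ((Z ^ Y) <-> ~(X <-> (X -> Z))))) = 0 <-> 1 = 0

0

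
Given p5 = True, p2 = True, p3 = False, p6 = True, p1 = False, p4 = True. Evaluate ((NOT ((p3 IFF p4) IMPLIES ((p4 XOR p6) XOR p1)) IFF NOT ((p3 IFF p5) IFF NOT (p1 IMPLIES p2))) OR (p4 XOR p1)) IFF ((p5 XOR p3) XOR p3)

Substituting p5=True, p2=True, p3=False, p6=True, p1=False, p4=True:
p3 IFF p4 = False IFF True = False
p4 XOR p6 = True XOR True = False
(p4 XOR p6) XOR p1 = False XOR False = False
(p3 IFF p4) IMPLIES ((p4 XOR p6) XOR p1) = False IMPLIES False = True
NOT ((p3 IFF p4) IMPLIES ((p4 XOR p6) XOR p1)) = NOT True = False
p3 IFF p5 = False IFF True = False
p1 IMPLIES p2 = False IMPLIES True = True
NOT (p1 IMPLIES p2) = NOT True = False
(p3 IFF p5) IFF NOT (p1 IMPLIES p2) = False IFF False = True
NOT ((p3 IFF p5) IFF NOT (p1 IMPLIES p2)) = NOT True = False
NOT ((p3 IFF p4) IMPLIES ((p4 XOR p6) XOR p1)) IFF NOT ((p3 IFF p5) IFF NOT (p1 IMPLIES p2)) = False IFF False = True
p4 XOR p1 = True XOR False = True
(NOT ((p3 IFF p4) IMPLIES ((p4 XOR p6) XOR p1)) IFF NOT ((p3 IFF p5) IFF NOT (p1 IMPLIES p2))) OR (p4 XOR p1) = True OR True = True
p5 XOR p3 = True XOR False = True
(p5 XOR p3) XOR p3 = True XOR False = True
((NOT ((p3 IFF p4) IMPLIES ((p4 XOR p6) XOR p1)) IFF NOT ((p3 IFF p5) IFF NOT (p1 IMPLIES p2))) OR (p4 XOR p1)) IFF ((p5 XOR p3) XOR p3) = True IFF True = True

True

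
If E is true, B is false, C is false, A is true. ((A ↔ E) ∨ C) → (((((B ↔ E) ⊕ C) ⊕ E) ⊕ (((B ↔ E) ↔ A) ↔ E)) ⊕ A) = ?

Substituting E=T, B=F, C=F, A=T:
A ↔ E = T ↔ T = T
(A ↔ E) ∨ C = T ∨ F = T
B ↔ E = F ↔ T = F
(B ↔ E) ⊕ C = F ⊕ F = F
((B ↔ E) ⊕ C) ⊕ E = F ⊕ T = T
B ↔ E = F ↔ T = F
(B ↔ E) ↔ A = F ↔ T = F
((B ↔ E) ↔ A) ↔ E = F ↔ T = F
(((B ↔ E) ⊕ C) ⊕ E) ⊕ (((B ↔ E) ↔ A) ↔ E) = T ⊕ F = T
((((B ↔ E) ⊕ C) ⊕ E) ⊕ (((B ↔ E) ↔ A) ↔ E)) ⊕ A = T ⊕ T = F
((A ↔ E) ∨ C) → (((((B ↔ E) ⊕ C) ⊕ E) ⊕ (((B ↔ E) ↔ A) ↔ E)) ⊕ A) = T → F = F

F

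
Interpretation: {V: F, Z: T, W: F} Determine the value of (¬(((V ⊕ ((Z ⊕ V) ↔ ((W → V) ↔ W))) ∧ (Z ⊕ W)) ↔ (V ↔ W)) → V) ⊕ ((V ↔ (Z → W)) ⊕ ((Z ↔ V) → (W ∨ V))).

F

Z ⊕ V = T ⊕ F = T
W → V = F → F = T
(W → V) ↔ W = T ↔ F = F
(Z ⊕ V) ↔ ((W → V) ↔ W) = T ↔ F = F
V ⊕ ((Z ⊕ V) ↔ ((W → V) ↔ W)) = F ⊕ F = F
Z ⊕ W = T ⊕ F = T
(V ⊕ ((Z ⊕ V) ↔ ((W → V) ↔ W))) ∧ (Z ⊕ W) = F ∧ T = F
V ↔ W = F ↔ F = T
((V ⊕ ((Z ⊕ V) ↔ ((W → V) ↔ W))) ∧ (Z ⊕ W)) ↔ (V ↔ W) = F ↔ T = F
¬(((V ⊕ ((Z ⊕ V) ↔ ((W → V) ↔ W))) ∧ (Z ⊕ W)) ↔ (V ↔ W)) = ¬F = T
¬(((V ⊕ ((Z ⊕ V) ↔ ((W → V) ↔ W))) ∧ (Z ⊕ W)) ↔ (V ↔ W)) → V = T → F = F
Z → W = T → F = F
V ↔ (Z → W) = F ↔ F = T
Z ↔ V = T ↔ F = F
W ∨ V = F ∨ F = F
(Z ↔ V) → (W ∨ V) = F → F = T
(V ↔ (Z → W)) ⊕ ((Z ↔ V) → (W ∨ V)) = T ⊕ T = F
(¬(((V ⊕ ((Z ⊕ V) ↔ ((W → V) ↔ W))) ∧ (Z ⊕ W)) ↔ (V ↔ W)) → V) ⊕ ((V ↔ (Z → W)) ⊕ ((Z ↔ V) → (W ∨ V))) = F ⊕ F = F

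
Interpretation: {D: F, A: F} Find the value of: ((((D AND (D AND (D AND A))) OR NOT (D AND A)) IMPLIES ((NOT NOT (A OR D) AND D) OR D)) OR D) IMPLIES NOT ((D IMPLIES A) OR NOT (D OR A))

D AND A = F AND F = F
D AND (D AND A) = F AND F = F
D AND (D AND (D AND A)) = F AND F = F
D AND A = F AND F = F
NOT (D AND A) = NOT F = T
(D AND (D AND (D AND A))) OR NOT (D AND A) = F OR T = T
A OR D = F OR F = F
NOT (A OR D) = NOT F = T
NOT NOT (A OR D) = NOT T = F
NOT NOT (A OR D) AND D = F AND F = F
(NOT NOT (A OR D) AND D) OR D = F OR F = F
((D AND (D AND (D AND A))) OR NOT (D AND A)) IMPLIES ((NOT NOT (A OR D) AND D) OR D) = T IMPLIES F = F
(((D AND (D AND (D AND A))) OR NOT (D AND A)) IMPLIES ((NOT NOT (A OR D) AND D) OR D)) OR D = F OR F = F
D IMPLIES A = F IMPLIES F = T
D OR A = F OR F = F
NOT (D OR A) = NOT F = T
(D IMPLIES A) OR NOT (D OR A) = T OR T = T
NOT ((D IMPLIES A) OR NOT (D OR A)) = NOT T = F
((((D AND (D AND (D AND A))) OR NOT (D AND A)) IMPLIES ((NOT NOT (A OR D) AND D) OR D)) OR D) IMPLIES NOT ((D IMPLIES A) OR NOT (D OR A)) = F IMPLIES F = T

T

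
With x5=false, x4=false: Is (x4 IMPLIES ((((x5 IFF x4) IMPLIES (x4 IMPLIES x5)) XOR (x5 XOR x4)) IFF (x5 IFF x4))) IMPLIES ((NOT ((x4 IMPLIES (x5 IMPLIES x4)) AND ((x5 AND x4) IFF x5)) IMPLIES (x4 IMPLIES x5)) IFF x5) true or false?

Substituting x5=false, x4=false:
x5 IFF x4 = false IFF false = true
x4 IMPLIES x5 = false IMPLIES false = true
(x5 IFF x4) IMPLIES (x4 IMPLIES x5) = true IMPLIES true = true
x5 XOR x4 = false XOR false = false
((x5 IFF x4) IMPLIES (x4 IMPLIES x5)) XOR (x5 XOR x4) = true XOR false = true
x5 IFF x4 = false IFF false = true
(((x5 IFF x4) IMPLIES (x4 IMPLIES x5)) XOR (x5 XOR x4)) IFF (x5 IFF x4) = true IFF true = true
x4 IMPLIES ((((x5 IFF x4) IMPLIES (x4 IMPLIES x5)) XOR (x5 XOR x4)) IFF (x5 IFF x4)) = false IMPLIES true = true
x5 IMPLIES x4 = false IMPLIES false = true
x4 IMPLIES (x5 IMPLIES x4) = false IMPLIES true = true
x5 AND x4 = false AND false = false
(x5 AND x4) IFF x5 = false IFF false = true
(x4 IMPLIES (x5 IMPLIES x4)) AND ((x5 AND x4) IFF x5) = true AND true = true
NOT ((x4 IMPLIES (x5 IMPLIES x4)) AND ((x5 AND x4) IFF x5)) = NOT true = false
x4 IMPLIES x5 = false IMPLIES false = true
NOT ((x4 IMPLIES (x5 IMPLIES x4)) AND ((x5 AND x4) IFF x5)) IMPLIES (x4 IMPLIES x5) = false IMPLIES true = true
(NOT ((x4 IMPLIES (x5 IMPLIES x4)) AND ((x5 AND x4) IFF x5)) IMPLIES (x4 IMPLIES x5)) IFF x5 = true IFF false = false
(x4 IMPLIES ((((x5 IFF x4) IMPLIES (x4 IMPLIES x5)) XOR (x5 XOR x4)) IFF (x5 IFF x4))) IMPLIES ((NOT ((x4 IMPLIES (x5 IMPLIES x4)) AND ((x5 AND x4) IFF x5)) IMPLIES (x4 IMPLIES x5)) IFF x5) = true IMPLIES false = false

false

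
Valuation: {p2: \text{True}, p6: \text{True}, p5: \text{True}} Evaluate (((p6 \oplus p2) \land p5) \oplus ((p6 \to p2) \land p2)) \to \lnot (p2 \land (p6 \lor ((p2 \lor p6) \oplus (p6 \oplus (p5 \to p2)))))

p6 \oplus p2 = \text{True} \oplus \text{True} = \text{False}
(p6 \oplus p2) \land p5 = \text{False} \land \text{True} = \text{False}
p6 \to p2 = \text{True} \to \text{True} = \text{True}
(p6 \to p2) \land p2 = \text{True} \land \text{True} = \text{True}
((p6 \oplus p2) \land p5) \oplus ((p6 \to p2) \land p2) = \text{False} \oplus \text{True} = \text{True}
p2 \lor p6 = \text{True} \lor \text{True} = \text{True}
p5 \to p2 = \text{True} \to \text{True} = \text{True}
p6 \oplus (p5 \to p2) = \text{True} \oplus \text{True} = \text{False}
(p2 \lor p6) \oplus (p6 \oplus (p5 \to p2)) = \text{True} \oplus \text{False} = \text{True}
p6 \lor ((p2 \lor p6) \oplus (p6 \oplus (p5 \to p2))) = \text{True} \lor \text{True} = \text{True}
p2 \land (p6 \lor ((p2 \lor p6) \oplus (p6 \oplus (p5 \to p2)))) = \text{True} \land \text{True} = \text{True}
\lnot (p2 \land (p6 \lor ((p2 \lor p6) \oplus (p6 \oplus (p5 \to p2))))) = \lnot \text{True} = \text{False}
(((p6 \oplus p2) \land p5) \oplus ((p6 \to p2) \land p2)) \to \lnot (p2 \land (p6 \lor ((p2 \lor p6) \oplus (p6 \oplus (p5 \to p2))))) = \text{True} \to \text{False} = \text{False}

\text{False}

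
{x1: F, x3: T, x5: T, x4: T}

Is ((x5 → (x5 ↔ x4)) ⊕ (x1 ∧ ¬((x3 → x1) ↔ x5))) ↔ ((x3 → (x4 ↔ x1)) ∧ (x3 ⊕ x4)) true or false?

F

x5 ↔ x4 = T ↔ T = T
x5 → (x5 ↔ x4) = T → T = T
x3 → x1 = T → F = F
(x3 → x1) ↔ x5 = F ↔ T = F
¬((x3 → x1) ↔ x5) = ¬F = T
x1 ∧ ¬((x3 → x1) ↔ x5) = F ∧ T = F
(x5 → (x5 ↔ x4)) ⊕ (x1 ∧ ¬((x3 → x1) ↔ x5)) = T ⊕ F = T
x4 ↔ x1 = T ↔ F = F
x3 → (x4 ↔ x1) = T → F = F
x3 ⊕ x4 = T ⊕ T = F
(x3 → (x4 ↔ x1)) ∧ (x3 ⊕ x4) = F ∧ F = F
((x5 → (x5 ↔ x4)) ⊕ (x1 ∧ ¬((x3 → x1) ↔ x5))) ↔ ((x3 → (x4 ↔ x1)) ∧ (x3 ⊕ x4)) = T ↔ F = F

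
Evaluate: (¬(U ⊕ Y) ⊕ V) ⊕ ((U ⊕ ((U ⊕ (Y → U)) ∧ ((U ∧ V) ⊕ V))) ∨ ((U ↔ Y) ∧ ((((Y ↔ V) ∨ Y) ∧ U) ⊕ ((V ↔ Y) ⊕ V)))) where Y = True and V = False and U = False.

False

Substituting Y=True, V=False, U=False:
U ⊕ Y = False ⊕ True = True
¬(U ⊕ Y) = ¬True = False
¬(U ⊕ Y) ⊕ V = False ⊕ False = False
Y → U = True → False = False
U ⊕ (Y → U) = False ⊕ False = False
U ∧ V = False ∧ False = False
(U ∧ V) ⊕ V = False ⊕ False = False
(U ⊕ (Y → U)) ∧ ((U ∧ V) ⊕ V) = False ∧ False = False
U ⊕ ((U ⊕ (Y → U)) ∧ ((U ∧ V) ⊕ V)) = False ⊕ False = False
U ↔ Y = False ↔ True = False
Y ↔ V = True ↔ False = False
(Y ↔ V) ∨ Y = False ∨ True = True
((Y ↔ V) ∨ Y) ∧ U = True ∧ False = False
V ↔ Y = False ↔ True = False
(V ↔ Y) ⊕ V = False ⊕ False = False
(((Y ↔ V) ∨ Y) ∧ U) ⊕ ((V ↔ Y) ⊕ V) = False ⊕ False = False
(U ↔ Y) ∧ ((((Y ↔ V) ∨ Y) ∧ U) ⊕ ((V ↔ Y) ⊕ V)) = False ∧ False = False
(U ⊕ ((U ⊕ (Y → U)) ∧ ((U ∧ V) ⊕ V))) ∨ ((U ↔ Y) ∧ ((((Y ↔ V) ∨ Y) ∧ U) ⊕ ((V ↔ Y) ⊕ V))) = False ∨ False = False
(¬(U ⊕ Y) ⊕ V) ⊕ ((U ⊕ ((U ⊕ (Y → U)) ∧ ((U ∧ V) ⊕ V))) ∨ ((U ↔ Y) ∧ ((((Y ↔ V) ∨ Y) ∧ U) ⊕ ((V ↔ Y) ⊕ V)))) = False ⊕ False = False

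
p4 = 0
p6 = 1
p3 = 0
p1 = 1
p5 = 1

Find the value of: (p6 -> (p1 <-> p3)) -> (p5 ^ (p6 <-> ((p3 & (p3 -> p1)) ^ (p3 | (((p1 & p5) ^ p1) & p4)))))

1

p1 <-> p3 = 1 <-> 0 = 0
p6 -> (p1 <-> p3) = 1 -> 0 = 0
p3 -> p1 = 0 -> 1 = 1
p3 & (p3 -> p1) = 0 & 1 = 0
p1 & p5 = 1 & 1 = 1
(p1 & p5) ^ p1 = 1 ^ 1 = 0
((p1 & p5) ^ p1) & p4 = 0 & 0 = 0
p3 | (((p1 & p5) ^ p1) & p4) = 0 | 0 = 0
(p3 & (p3 -> p1)) ^ (p3 | (((p1 & p5) ^ p1) & p4)) = 0 ^ 0 = 0
p6 <-> ((p3 & (p3 -> p1)) ^ (p3 | (((p1 & p5) ^ p1) & p4))) = 1 <-> 0 = 0
p5 ^ (p6 <-> ((p3 & (p3 -> p1)) ^ (p3 | (((p1 & p5) ^ p1) & p4)))) = 1 ^ 0 = 1
(p6 -> (p1 <-> p3)) -> (p5 ^ (p6 <-> ((p3 & (p3 -> p1)) ^ (p3 | (((p1 & p5) ^ p1) & p4))))) = 0 -> 1 = 1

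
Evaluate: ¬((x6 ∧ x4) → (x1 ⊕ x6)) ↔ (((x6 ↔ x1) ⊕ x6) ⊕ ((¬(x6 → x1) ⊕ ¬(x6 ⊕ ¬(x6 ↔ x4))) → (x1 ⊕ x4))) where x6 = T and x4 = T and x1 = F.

T

x6 ∧ x4 = T ∧ T = T
x1 ⊕ x6 = F ⊕ T = T
(x6 ∧ x4) → (x1 ⊕ x6) = T → T = T
¬((x6 ∧ x4) → (x1 ⊕ x6)) = ¬T = F
x6 ↔ x1 = T ↔ F = F
(x6 ↔ x1) ⊕ x6 = F ⊕ T = T
x6 → x1 = T → F = F
¬(x6 → x1) = ¬F = T
x6 ↔ x4 = T ↔ T = T
¬(x6 ↔ x4) = ¬T = F
x6 ⊕ ¬(x6 ↔ x4) = T ⊕ F = T
¬(x6 ⊕ ¬(x6 ↔ x4)) = ¬T = F
¬(x6 → x1) ⊕ ¬(x6 ⊕ ¬(x6 ↔ x4)) = T ⊕ F = T
x1 ⊕ x4 = F ⊕ T = T
(¬(x6 → x1) ⊕ ¬(x6 ⊕ ¬(x6 ↔ x4))) → (x1 ⊕ x4) = T → T = T
((x6 ↔ x1) ⊕ x6) ⊕ ((¬(x6 → x1) ⊕ ¬(x6 ⊕ ¬(x6 ↔ x4))) → (x1 ⊕ x4)) = T ⊕ T = F
¬((x6 ∧ x4) → (x1 ⊕ x6)) ↔ (((x6 ↔ x1) ⊕ x6) ⊕ ((¬(x6 → x1) ⊕ ¬(x6 ⊕ ¬(x6 ↔ x4))) → (x1 ⊕ x4))) = F ↔ F = T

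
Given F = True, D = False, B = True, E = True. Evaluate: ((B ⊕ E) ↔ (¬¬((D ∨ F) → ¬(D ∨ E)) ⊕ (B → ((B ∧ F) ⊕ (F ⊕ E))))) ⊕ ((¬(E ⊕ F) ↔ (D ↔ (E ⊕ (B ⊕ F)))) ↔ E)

False

B ⊕ E = True ⊕ True = False
D ∨ F = False ∨ True = True
D ∨ E = False ∨ True = True
¬(D ∨ E) = ¬True = False
(D ∨ F) → ¬(D ∨ E) = True → False = False
¬((D ∨ F) → ¬(D ∨ E)) = ¬False = True
¬¬((D ∨ F) → ¬(D ∨ E)) = ¬True = False
B ∧ F = True ∧ True = True
F ⊕ E = True ⊕ True = False
(B ∧ F) ⊕ (F ⊕ E) = True ⊕ False = True
B → ((B ∧ F) ⊕ (F ⊕ E)) = True → True = True
¬¬((D ∨ F) → ¬(D ∨ E)) ⊕ (B → ((B ∧ F) ⊕ (F ⊕ E))) = False ⊕ True = True
(B ⊕ E) ↔ (¬¬((D ∨ F) → ¬(D ∨ E)) ⊕ (B → ((B ∧ F) ⊕ (F ⊕ E)))) = False ↔ True = False
E ⊕ F = True ⊕ True = False
¬(E ⊕ F) = ¬False = True
B ⊕ F = True ⊕ True = False
E ⊕ (B ⊕ F) = True ⊕ False = True
D ↔ (E ⊕ (B ⊕ F)) = False ↔ True = False
¬(E ⊕ F) ↔ (D ↔ (E ⊕ (B ⊕ F))) = True ↔ False = False
(¬(E ⊕ F) ↔ (D ↔ (E ⊕ (B ⊕ F)))) ↔ E = False ↔ True = False
((B ⊕ E) ↔ (¬¬((D ∨ F) → ¬(D ∨ E)) ⊕ (B → ((B ∧ F) ⊕ (F ⊕ E))))) ⊕ ((¬(E ⊕ F) ↔ (D ↔ (E ⊕ (B ⊕ F)))) ↔ E) = False ⊕ False = False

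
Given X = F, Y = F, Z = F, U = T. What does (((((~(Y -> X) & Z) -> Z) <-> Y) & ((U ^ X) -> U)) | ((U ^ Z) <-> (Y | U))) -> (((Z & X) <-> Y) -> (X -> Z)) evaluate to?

Substituting X=F, Y=F, Z=F, U=T:
Y -> X = F -> F = T
~(Y -> X) = ~T = F
~(Y -> X) & Z = F & F = F
(~(Y -> X) & Z) -> Z = F -> F = T
((~(Y -> X) & Z) -> Z) <-> Y = T <-> F = F
U ^ X = T ^ F = T
(U ^ X) -> U = T -> T = T
(((~(Y -> X) & Z) -> Z) <-> Y) & ((U ^ X) -> U) = F & T = F
U ^ Z = T ^ F = T
Y | U = F | T = T
(U ^ Z) <-> (Y | U) = T <-> T = T
((((~(Y -> X) & Z) -> Z) <-> Y) & ((U ^ X) -> U)) | ((U ^ Z) <-> (Y | U)) = F | T = T
Z & X = F & F = F
(Z & X) <-> Y = F <-> F = T
X -> Z = F -> F = T
((Z & X) <-> Y) -> (X -> Z) = T -> T = T
(((((~(Y -> X) & Z) -> Z) <-> Y) & ((U ^ X) -> U)) | ((U ^ Z) <-> (Y | U))) -> (((Z & X) <-> Y) -> (X -> Z)) = T -> T = T

T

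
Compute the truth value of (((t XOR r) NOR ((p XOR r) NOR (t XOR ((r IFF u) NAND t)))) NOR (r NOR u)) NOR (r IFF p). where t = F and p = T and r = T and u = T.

F

Substituting t=F, p=T, r=T, u=T:
t XOR r = F XOR T = T
p XOR r = T XOR T = F
r IFF u = T IFF T = T
(r IFF u) NAND t = T NAND F = T
t XOR ((r IFF u) NAND t) = F XOR T = T
(p XOR r) NOR (t XOR ((r IFF u) NAND t)) = F NOR T = F
(t XOR r) NOR ((p XOR r) NOR (t XOR ((r IFF u) NAND t))) = T NOR F = F
r NOR u = T NOR T = F
((t XOR r) NOR ((p XOR r) NOR (t XOR ((r IFF u) NAND t)))) NOR (r NOR u) = F NOR F = T
r IFF p = T IFF T = T
(((t XOR r) NOR ((p XOR r) NOR (t XOR ((r IFF u) NAND t)))) NOR (r NOR u)) NOR (r IFF p) = T NOR T = F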